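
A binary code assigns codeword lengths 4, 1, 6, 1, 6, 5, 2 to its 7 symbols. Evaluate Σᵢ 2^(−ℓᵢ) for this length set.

1.375

With common denominator 2^6 = 64: Σ 2^(−ℓᵢ) = 4/64 + 32/64 + 1/64 + 32/64 + 1/64 + 2/64 + 16/64 = 88/64 = 1.375.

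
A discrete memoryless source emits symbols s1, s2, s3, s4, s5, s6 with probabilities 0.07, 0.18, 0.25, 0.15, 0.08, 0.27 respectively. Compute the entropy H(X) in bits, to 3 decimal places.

H = −Σ pᵢ log₂ pᵢ.
−0.07·log₂(0.07) = 0.2686
−0.18·log₂(0.18) = 0.4453
−0.25·log₂(0.25) = 0.5000
−0.15·log₂(0.15) = 0.4105
−0.08·log₂(0.08) = 0.2915
−0.27·log₂(0.27) = 0.5100
Sum ≈ 2.4259 → 2.426 bits.

2.426 bits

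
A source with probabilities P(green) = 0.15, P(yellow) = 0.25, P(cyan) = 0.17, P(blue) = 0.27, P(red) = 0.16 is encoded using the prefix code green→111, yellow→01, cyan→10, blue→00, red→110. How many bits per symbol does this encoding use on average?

L̄ = Σ pᵢ·ℓᵢ = 0.15·3 + 0.25·2 + 0.17·2 + 0.27·2 + 0.16·3 = 2.31 bits/symbol.

2.31 bits/symbol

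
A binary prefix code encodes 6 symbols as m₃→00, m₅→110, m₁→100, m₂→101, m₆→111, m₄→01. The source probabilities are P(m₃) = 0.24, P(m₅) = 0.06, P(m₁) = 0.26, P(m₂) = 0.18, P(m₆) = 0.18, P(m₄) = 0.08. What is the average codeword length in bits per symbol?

L̄ = Σ pᵢ·ℓᵢ = 0.24·2 + 0.06·3 + 0.26·3 + 0.18·3 + 0.18·3 + 0.08·2 = 2.68 bits/symbol.

2.68 bits/symbol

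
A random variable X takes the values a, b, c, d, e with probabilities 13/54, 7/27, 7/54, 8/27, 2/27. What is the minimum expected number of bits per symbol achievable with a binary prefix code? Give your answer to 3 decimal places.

Repeatedly combine the two least-probable nodes; the expected code length is the sum of the merged weights.
merge 2/27 + 7/54 → 11/54
merge 11/54 + 13/54 → 4/9
merge 7/27 + 8/27 → 5/9
merge 4/9 + 5/9 → 1
L = 11/54 + 4/9 + 5/9 + 1 = 119/54 ≈ 2.204 bits/symbol.

2.204 bits/symbol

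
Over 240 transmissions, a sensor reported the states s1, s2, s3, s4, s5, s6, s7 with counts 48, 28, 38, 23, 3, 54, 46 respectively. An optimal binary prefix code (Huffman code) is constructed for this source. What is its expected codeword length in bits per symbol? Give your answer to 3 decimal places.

Probabilities are the counts divided by 240.
Repeatedly combine the two least-probable nodes; the expected code length is the sum of the merged weights.
merge 1/80 + 23/240 → 13/120
merge 13/120 + 7/60 → 9/40
merge 19/120 + 23/120 → 7/20
merge 1/5 + 9/40 → 17/40
merge 9/40 + 7/20 → 23/40
merge 17/40 + 23/40 → 1
L = 13/120 + 9/40 + 7/20 + 17/40 + 23/40 + 1 = 161/60 ≈ 2.683 bits/symbol.

2.683 bits/symbol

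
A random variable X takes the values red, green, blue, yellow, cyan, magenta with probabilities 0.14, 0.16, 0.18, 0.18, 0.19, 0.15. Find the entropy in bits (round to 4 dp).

H = −Σ pᵢ log₂ pᵢ.
−0.14·log₂(0.14) = 0.3971
−0.16·log₂(0.16) = 0.4230
−0.18·log₂(0.18) = 0.4453
−0.18·log₂(0.18) = 0.4453
−0.19·log₂(0.19) = 0.4552
−0.15·log₂(0.15) = 0.4105
Sum ≈ 2.5765 → 2.5765 bits.

2.5765 bits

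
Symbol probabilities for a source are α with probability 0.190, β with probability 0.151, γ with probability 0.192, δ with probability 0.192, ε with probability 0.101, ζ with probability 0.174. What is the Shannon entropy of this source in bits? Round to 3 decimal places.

2.554 bits

H = −Σ pᵢ log₂ pᵢ.
−0.190·log₂(0.190) = 0.4552
−0.151·log₂(0.151) = 0.4118
−0.192·log₂(0.192) = 0.4571
−0.192·log₂(0.192) = 0.4571
−0.101·log₂(0.101) = 0.3341
−0.174·log₂(0.174) = 0.4390
Sum ≈ 2.5543 → 2.554 bits.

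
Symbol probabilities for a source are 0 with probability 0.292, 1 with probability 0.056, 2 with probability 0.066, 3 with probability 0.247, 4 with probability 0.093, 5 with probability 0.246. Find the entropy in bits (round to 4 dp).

H = −Σ pᵢ log₂ pᵢ.
−0.292·log₂(0.292) = 0.5186
−0.056·log₂(0.056) = 0.2329
−0.066·log₂(0.066) = 0.2588
−0.247·log₂(0.247) = 0.4983
−0.093·log₂(0.093) = 0.3187
−0.246·log₂(0.246) = 0.4977
Sum ≈ 2.3250 → 2.3250 bits.

2.3250 bits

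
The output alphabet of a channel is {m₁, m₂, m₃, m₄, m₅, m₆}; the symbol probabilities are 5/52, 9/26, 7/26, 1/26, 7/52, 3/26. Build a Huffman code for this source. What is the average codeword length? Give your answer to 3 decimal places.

2.385 bits/symbol

Repeatedly combine the two least-probable nodes; the expected code length is the sum of the merged weights.
merge 1/26 + 5/52 → 7/52
merge 3/26 + 7/52 → 1/4
merge 7/52 + 1/4 → 5/13
merge 7/26 + 9/26 → 8/13
merge 5/13 + 8/13 → 1
L = 7/52 + 1/4 + 5/13 + 8/13 + 1 = 31/13 ≈ 2.385 bits/symbol.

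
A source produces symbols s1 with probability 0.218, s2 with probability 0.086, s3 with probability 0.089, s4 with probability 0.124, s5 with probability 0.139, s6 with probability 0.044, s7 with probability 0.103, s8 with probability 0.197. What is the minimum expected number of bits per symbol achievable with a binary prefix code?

2.907 bits/symbol

Repeatedly combine the two least-probable nodes; the expected code length is the sum of the merged weights.
merge 11/250 + 43/500 → 13/100
merge 89/1000 + 103/1000 → 24/125
merge 31/250 + 13/100 → 127/500
merge 139/1000 + 24/125 → 331/1000
merge 197/1000 + 109/500 → 83/200
merge 127/500 + 331/1000 → 117/200
merge 83/200 + 117/200 → 1
L = 13/100 + 24/125 + 127/500 + 331/1000 + 83/200 + 117/200 + 1 = 2907/1000 = 2.907 bits/symbol.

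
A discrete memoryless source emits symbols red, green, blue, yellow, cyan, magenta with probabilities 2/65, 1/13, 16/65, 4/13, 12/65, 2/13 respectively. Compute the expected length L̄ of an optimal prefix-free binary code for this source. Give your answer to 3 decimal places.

2.369 bits/symbol

Repeatedly combine the two least-probable nodes; the expected code length is the sum of the merged weights.
merge 2/65 + 1/13 → 7/65
merge 7/65 + 2/13 → 17/65
merge 12/65 + 16/65 → 28/65
merge 17/65 + 4/13 → 37/65
merge 28/65 + 37/65 → 1
L = 7/65 + 17/65 + 28/65 + 37/65 + 1 = 154/65 ≈ 2.369 bits/symbol.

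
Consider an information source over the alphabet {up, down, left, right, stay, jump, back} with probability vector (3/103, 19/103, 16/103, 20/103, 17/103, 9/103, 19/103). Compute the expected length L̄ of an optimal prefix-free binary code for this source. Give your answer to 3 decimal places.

Repeatedly combine the two least-probable nodes; the expected code length is the sum of the merged weights.
merge 3/103 + 9/103 → 12/103
merge 12/103 + 16/103 → 28/103
merge 17/103 + 19/103 → 36/103
merge 19/103 + 20/103 → 39/103
merge 28/103 + 36/103 → 64/103
merge 39/103 + 64/103 → 1
L = 12/103 + 28/103 + 36/103 + 39/103 + 64/103 + 1 = 282/103 ≈ 2.738 bits/symbol.

2.738 bits/symbol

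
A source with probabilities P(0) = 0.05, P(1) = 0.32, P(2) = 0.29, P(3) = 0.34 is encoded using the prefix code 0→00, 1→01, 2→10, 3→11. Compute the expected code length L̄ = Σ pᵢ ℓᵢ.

2 bits/symbol

L̄ = Σ pᵢ·ℓᵢ = 0.05·2 + 0.32·2 + 0.29·2 + 0.34·2 = 2 bits/symbol.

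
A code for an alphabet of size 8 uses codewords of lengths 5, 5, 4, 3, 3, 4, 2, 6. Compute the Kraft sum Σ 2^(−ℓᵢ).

0.703125

With common denominator 2^6 = 64: Σ 2^(−ℓᵢ) = 2/64 + 2/64 + 4/64 + 8/64 + 8/64 + 4/64 + 16/64 + 1/64 = 45/64 = 0.703125.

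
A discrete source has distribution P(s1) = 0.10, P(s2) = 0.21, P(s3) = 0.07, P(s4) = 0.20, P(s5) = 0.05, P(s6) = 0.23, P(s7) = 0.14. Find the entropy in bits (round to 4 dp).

2.6388 bits

H = −Σ pᵢ log₂ pᵢ.
−0.10·log₂(0.10) = 0.3322
−0.21·log₂(0.21) = 0.4728
−0.07·log₂(0.07) = 0.2686
−0.20·log₂(0.20) = 0.4644
−0.05·log₂(0.05) = 0.2161
−0.23·log₂(0.23) = 0.4877
−0.14·log₂(0.14) = 0.3971
Sum ≈ 2.6388 → 2.6388 bits.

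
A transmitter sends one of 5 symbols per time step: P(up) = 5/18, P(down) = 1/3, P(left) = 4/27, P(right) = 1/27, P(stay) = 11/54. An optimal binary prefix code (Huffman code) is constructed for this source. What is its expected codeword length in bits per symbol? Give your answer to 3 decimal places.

2.185 bits/symbol

Repeatedly combine the two least-probable nodes; the expected code length is the sum of the merged weights.
merge 1/27 + 4/27 → 5/27
merge 5/27 + 11/54 → 7/18
merge 5/18 + 1/3 → 11/18
merge 7/18 + 11/18 → 1
L = 5/27 + 7/18 + 11/18 + 1 = 59/27 ≈ 2.185 bits/symbol.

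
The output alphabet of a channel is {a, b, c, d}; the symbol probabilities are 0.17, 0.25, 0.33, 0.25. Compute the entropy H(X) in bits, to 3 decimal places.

H = −Σ pᵢ log₂ pᵢ.
−0.17·log₂(0.17) = 0.4346
−0.25·log₂(0.25) = 0.5000
−0.33·log₂(0.33) = 0.5278
−0.25·log₂(0.25) = 0.5000
Sum ≈ 1.9624 → 1.962 bits.

1.962 bits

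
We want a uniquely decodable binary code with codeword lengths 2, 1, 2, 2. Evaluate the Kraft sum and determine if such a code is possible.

1.25; no

With common denominator 2^2 = 4: Σ 2^(−ℓᵢ) = 1/4 + 2/4 + 1/4 + 1/4 = 5/4 = 1.25.
Kraft's inequality requires Σ ≤ 1; here Σ = 1.25 > 1, so no such prefix code exists.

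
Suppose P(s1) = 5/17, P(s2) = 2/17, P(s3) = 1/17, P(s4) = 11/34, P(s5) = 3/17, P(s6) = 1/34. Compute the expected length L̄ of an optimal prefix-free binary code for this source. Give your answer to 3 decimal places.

2.294 bits/symbol

Repeatedly combine the two least-probable nodes; the expected code length is the sum of the merged weights.
merge 1/34 + 1/17 → 3/34
merge 3/34 + 2/17 → 7/34
merge 3/17 + 7/34 → 13/34
merge 5/17 + 11/34 → 21/34
merge 13/34 + 21/34 → 1
L = 3/34 + 7/34 + 13/34 + 21/34 + 1 = 39/17 ≈ 2.294 bits/symbol.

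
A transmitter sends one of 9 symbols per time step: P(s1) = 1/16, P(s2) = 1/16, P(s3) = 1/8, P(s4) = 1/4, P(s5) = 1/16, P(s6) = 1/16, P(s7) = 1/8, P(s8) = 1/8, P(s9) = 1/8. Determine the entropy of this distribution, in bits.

3 bits

Each probability is a power of 1/2, so log₂(1/p) is an integer.
H = Σ p·log₂(1/p) = 1/16·4 + 1/16·4 + 1/8·3 + 1/4·2 + 1/16·4 + 1/16·4 + 1/8·3 + 1/8·3 + 1/8·3 = 3 bits.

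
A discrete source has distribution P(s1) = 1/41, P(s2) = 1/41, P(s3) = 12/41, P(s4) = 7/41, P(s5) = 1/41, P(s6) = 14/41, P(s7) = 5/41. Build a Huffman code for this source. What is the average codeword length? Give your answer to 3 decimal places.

2.317 bits/symbol

Repeatedly combine the two least-probable nodes; the expected code length is the sum of the merged weights.
merge 1/41 + 1/41 → 2/41
merge 1/41 + 2/41 → 3/41
merge 3/41 + 5/41 → 8/41
merge 7/41 + 8/41 → 15/41
merge 12/41 + 14/41 → 26/41
merge 15/41 + 26/41 → 1
L = 2/41 + 3/41 + 8/41 + 15/41 + 26/41 + 1 = 95/41 ≈ 2.317 bits/symbol.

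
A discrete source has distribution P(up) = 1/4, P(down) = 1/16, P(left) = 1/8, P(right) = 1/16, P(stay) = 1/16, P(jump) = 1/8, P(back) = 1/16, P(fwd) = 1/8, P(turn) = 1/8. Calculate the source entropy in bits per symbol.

Each probability is a power of 1/2, so log₂(1/p) is an integer.
H = Σ p·log₂(1/p) = 1/4·2 + 1/16·4 + 1/8·3 + 1/16·4 + 1/16·4 + 1/8·3 + 1/16·4 + 1/8·3 + 1/8·3 = 3 bits.

3 bits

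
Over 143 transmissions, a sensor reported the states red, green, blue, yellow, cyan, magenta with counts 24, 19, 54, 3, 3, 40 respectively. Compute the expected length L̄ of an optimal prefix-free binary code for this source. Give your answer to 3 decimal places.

Probabilities are the counts divided by 143.
Repeatedly combine the two least-probable nodes; the expected code length is the sum of the merged weights.
merge 3/143 + 3/143 → 6/143
merge 6/143 + 19/143 → 25/143
merge 24/143 + 25/143 → 49/143
merge 40/143 + 49/143 → 89/143
merge 54/143 + 89/143 → 1
L = 6/143 + 25/143 + 49/143 + 89/143 + 1 = 24/11 ≈ 2.182 bits/symbol.

2.182 bits/symbol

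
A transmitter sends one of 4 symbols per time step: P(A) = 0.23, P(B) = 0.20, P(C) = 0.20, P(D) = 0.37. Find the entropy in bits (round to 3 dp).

1.947 bits

H = −Σ pᵢ log₂ pᵢ.
−0.23·log₂(0.23) = 0.4877
−0.20·log₂(0.20) = 0.4644
−0.20·log₂(0.20) = 0.4644
−0.37·log₂(0.37) = 0.5307
Sum ≈ 1.9472 → 1.947 bits.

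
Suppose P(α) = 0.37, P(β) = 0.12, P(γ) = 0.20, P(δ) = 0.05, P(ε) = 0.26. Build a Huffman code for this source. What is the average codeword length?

Repeatedly combine the two least-probable nodes; the expected code length is the sum of the merged weights.
merge 1/20 + 3/25 → 17/100
merge 17/100 + 1/5 → 37/100
merge 13/50 + 37/100 → 63/100
merge 37/100 + 63/100 → 1
L = 17/100 + 37/100 + 63/100 + 1 = 217/100 = 2.17 bits/symbol.

2.17 bits/symbol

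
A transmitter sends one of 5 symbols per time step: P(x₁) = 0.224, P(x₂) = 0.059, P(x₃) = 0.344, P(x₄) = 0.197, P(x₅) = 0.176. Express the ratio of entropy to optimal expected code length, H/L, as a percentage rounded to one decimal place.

Entropy H = −Σ p log₂ p ≈ 2.1568 bits.
Huffman merges: 59/1000+22/125→47/200; 197/1000+28/125→421/1000; 47/200+43/125→579/1000; 421/1000+579/1000→1. L = 447/200 ≈ 2.2350.
Efficiency = H/L = 2.1568/2.2350 = 96.5%.

96.5%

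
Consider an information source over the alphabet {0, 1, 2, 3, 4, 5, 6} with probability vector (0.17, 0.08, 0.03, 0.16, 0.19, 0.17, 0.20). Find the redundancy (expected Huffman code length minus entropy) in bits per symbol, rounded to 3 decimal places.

Entropy H = −Σ p log₂ p ≈ 2.6551 bits.
Huffman merges: 3/100+2/25→11/100; 11/100+4/25→27/100; 17/100+17/100→17/50; 19/100+1/5→39/100; 27/100+17/50→61/100; 39/100+61/100→1. L = 68/25 ≈ 2.7200.
L − H = 2.7200 − 2.6551 = 0.065 bits.

0.065 bits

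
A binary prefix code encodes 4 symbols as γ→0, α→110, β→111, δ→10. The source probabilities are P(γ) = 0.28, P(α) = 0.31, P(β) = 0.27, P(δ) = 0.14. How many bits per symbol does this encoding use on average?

L̄ = Σ pᵢ·ℓᵢ = 0.28·1 + 0.31·3 + 0.27·3 + 0.14·2 = 2.3 bits/symbol.

2.3 bits/symbol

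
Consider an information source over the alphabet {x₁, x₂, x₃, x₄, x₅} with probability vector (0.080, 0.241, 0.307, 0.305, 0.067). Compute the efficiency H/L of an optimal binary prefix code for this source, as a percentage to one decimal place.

Entropy H = −Σ p log₂ p ≈ 2.0931 bits.
Huffman merges: 67/1000+2/25→147/1000; 147/1000+241/1000→97/250; 61/200+307/1000→153/250; 97/250+153/250→1. L = 2147/1000 ≈ 2.1470.
Efficiency = H/L = 2.0931/2.1470 = 97.5%.

97.5%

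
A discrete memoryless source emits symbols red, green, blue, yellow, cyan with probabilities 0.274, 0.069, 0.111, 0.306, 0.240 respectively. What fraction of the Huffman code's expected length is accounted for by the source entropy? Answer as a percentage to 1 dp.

Entropy H = −Σ p log₂ p ≈ 2.1468 bits.
Huffman merges: 69/1000+111/1000→9/50; 9/50+6/25→21/50; 137/500+153/500→29/50; 21/50+29/50→1. L = 109/50 ≈ 2.1800.
Efficiency = H/L = 2.1468/2.1800 = 98.5%.

98.5%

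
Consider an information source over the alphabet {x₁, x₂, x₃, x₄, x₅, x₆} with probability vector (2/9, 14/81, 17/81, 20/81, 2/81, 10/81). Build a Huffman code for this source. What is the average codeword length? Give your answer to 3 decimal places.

Repeatedly combine the two least-probable nodes; the expected code length is the sum of the merged weights.
merge 2/81 + 10/81 → 4/27
merge 4/27 + 14/81 → 26/81
merge 17/81 + 2/9 → 35/81
merge 20/81 + 26/81 → 46/81
merge 35/81 + 46/81 → 1
L = 4/27 + 26/81 + 35/81 + 46/81 + 1 = 200/81 ≈ 2.469 bits/symbol.

2.469 bits/symbol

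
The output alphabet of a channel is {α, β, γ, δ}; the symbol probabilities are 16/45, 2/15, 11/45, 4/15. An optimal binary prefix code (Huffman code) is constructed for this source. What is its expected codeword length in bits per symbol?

Repeatedly combine the two least-probable nodes; the expected code length is the sum of the merged weights.
merge 2/15 + 11/45 → 17/45
merge 4/15 + 16/45 → 28/45
merge 17/45 + 28/45 → 1
L = 17/45 + 28/45 + 1 = 2 bits/symbol.

2 bits/symbol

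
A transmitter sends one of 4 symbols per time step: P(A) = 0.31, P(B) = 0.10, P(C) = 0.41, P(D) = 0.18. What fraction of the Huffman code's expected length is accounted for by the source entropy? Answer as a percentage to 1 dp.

Entropy H = −Σ p log₂ p ≈ 1.8287 bits.
Huffman merges: 1/10+9/50→7/25; 7/25+31/100→59/100; 41/100+59/100→1. L = 187/100 ≈ 1.8700.
Efficiency = H/L = 1.8287/1.8700 = 97.8%.

97.8%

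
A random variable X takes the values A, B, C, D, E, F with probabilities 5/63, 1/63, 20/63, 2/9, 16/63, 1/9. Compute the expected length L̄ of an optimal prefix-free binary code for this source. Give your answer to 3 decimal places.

Repeatedly combine the two least-probable nodes; the expected code length is the sum of the merged weights.
merge 1/63 + 5/63 → 2/21
merge 2/21 + 1/9 → 13/63
merge 13/63 + 2/9 → 3/7
merge 16/63 + 20/63 → 4/7
merge 3/7 + 4/7 → 1
L = 2/21 + 13/63 + 3/7 + 4/7 + 1 = 145/63 ≈ 2.302 bits/symbol.

2.302 bits/symbol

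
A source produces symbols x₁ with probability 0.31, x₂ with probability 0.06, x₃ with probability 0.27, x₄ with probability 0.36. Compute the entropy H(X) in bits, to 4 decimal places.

1.8080 bits

H = −Σ pᵢ log₂ pᵢ.
−0.31·log₂(0.31) = 0.5238
−0.06·log₂(0.06) = 0.2435
−0.27·log₂(0.27) = 0.5100
−0.36·log₂(0.36) = 0.5306
Sum ≈ 1.8080 → 1.8080 bits.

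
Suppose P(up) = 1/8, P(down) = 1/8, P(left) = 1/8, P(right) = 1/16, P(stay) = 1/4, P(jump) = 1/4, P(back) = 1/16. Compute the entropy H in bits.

2.625 bits

Each probability is a power of 1/2, so log₂(1/p) is an integer.
H = Σ p·log₂(1/p) = 1/8·3 + 1/8·3 + 1/8·3 + 1/16·4 + 1/4·2 + 1/4·2 + 1/16·4 = 2.625 bits.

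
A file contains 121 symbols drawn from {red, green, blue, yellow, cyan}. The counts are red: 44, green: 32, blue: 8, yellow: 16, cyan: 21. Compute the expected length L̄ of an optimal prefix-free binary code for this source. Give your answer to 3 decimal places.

Probabilities are the counts divided by 121.
Repeatedly combine the two least-probable nodes; the expected code length is the sum of the merged weights.
merge 8/121 + 16/121 → 24/121
merge 21/121 + 24/121 → 45/121
merge 32/121 + 4/11 → 76/121
merge 45/121 + 76/121 → 1
L = 24/121 + 45/121 + 76/121 + 1 = 266/121 ≈ 2.198 bits/symbol.

2.198 bits/symbol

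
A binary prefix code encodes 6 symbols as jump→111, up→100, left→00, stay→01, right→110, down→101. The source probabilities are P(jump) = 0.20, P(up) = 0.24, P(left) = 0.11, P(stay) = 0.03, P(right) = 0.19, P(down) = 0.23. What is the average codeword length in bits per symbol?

2.86 bits/symbol

L̄ = Σ pᵢ·ℓᵢ = 0.20·3 + 0.24·3 + 0.11·2 + 0.03·2 + 0.19·3 + 0.23·3 = 2.86 bits/symbol.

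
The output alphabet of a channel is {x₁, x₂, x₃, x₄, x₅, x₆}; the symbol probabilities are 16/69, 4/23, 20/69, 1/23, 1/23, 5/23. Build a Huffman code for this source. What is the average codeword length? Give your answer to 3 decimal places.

Repeatedly combine the two least-probable nodes; the expected code length is the sum of the merged weights.
merge 1/23 + 1/23 → 2/23
merge 2/23 + 4/23 → 6/23
merge 5/23 + 16/69 → 31/69
merge 6/23 + 20/69 → 38/69
merge 31/69 + 38/69 → 1
L = 2/23 + 6/23 + 31/69 + 38/69 + 1 = 54/23 ≈ 2.348 bits/symbol.

2.348 bits/symbol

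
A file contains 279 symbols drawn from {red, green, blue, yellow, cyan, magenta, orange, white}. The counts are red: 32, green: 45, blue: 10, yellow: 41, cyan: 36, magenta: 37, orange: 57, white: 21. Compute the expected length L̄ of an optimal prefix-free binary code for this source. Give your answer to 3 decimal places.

Probabilities are the counts divided by 279.
Repeatedly combine the two least-probable nodes; the expected code length is the sum of the merged weights.
merge 10/279 + 7/93 → 1/9
merge 1/9 + 32/279 → 7/31
merge 4/31 + 37/279 → 73/279
merge 41/279 + 5/31 → 86/279
merge 19/93 + 7/31 → 40/93
merge 73/279 + 86/279 → 53/93
merge 40/93 + 53/93 → 1
L = 1/9 + 7/31 + 73/279 + 86/279 + 40/93 + 53/93 + 1 = 811/279 ≈ 2.907 bits/symbol.

2.907 bits/symbol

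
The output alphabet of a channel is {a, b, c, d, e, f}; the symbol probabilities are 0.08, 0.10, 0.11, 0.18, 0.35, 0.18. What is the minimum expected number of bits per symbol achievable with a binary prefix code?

Repeatedly combine the two least-probable nodes; the expected code length is the sum of the merged weights.
merge 2/25 + 1/10 → 9/50
merge 11/100 + 9/50 → 29/100
merge 9/50 + 9/50 → 9/25
merge 29/100 + 7/20 → 16/25
merge 9/25 + 16/25 → 1
L = 9/50 + 29/100 + 9/25 + 16/25 + 1 = 247/100 = 2.47 bits/symbol.

2.47 bits/symbol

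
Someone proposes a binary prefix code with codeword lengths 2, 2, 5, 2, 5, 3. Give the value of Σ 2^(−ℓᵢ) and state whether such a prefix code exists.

With common denominator 2^5 = 32: Σ 2^(−ℓᵢ) = 8/32 + 8/32 + 1/32 + 8/32 + 1/32 + 4/32 = 30/32 = 0.9375.
Kraft's inequality requires Σ ≤ 1; here Σ = 0.9375 ≤ 1, so such a prefix code exists.

0.9375; yes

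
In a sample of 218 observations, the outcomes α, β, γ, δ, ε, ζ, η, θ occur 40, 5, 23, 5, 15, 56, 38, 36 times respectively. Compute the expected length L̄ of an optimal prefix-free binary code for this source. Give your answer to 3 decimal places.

Probabilities are the counts divided by 218.
Repeatedly combine the two least-probable nodes; the expected code length is the sum of the merged weights.
merge 5/218 + 5/218 → 5/109
merge 5/109 + 15/218 → 25/218
merge 23/218 + 25/218 → 24/109
merge 18/109 + 19/109 → 37/109
merge 20/109 + 24/109 → 44/109
merge 28/109 + 37/109 → 65/109
merge 44/109 + 65/109 → 1
L = 5/109 + 25/218 + 24/109 + 37/109 + 44/109 + 65/109 + 1 = 593/218 ≈ 2.720 bits/symbol.

2.720 bits/symbol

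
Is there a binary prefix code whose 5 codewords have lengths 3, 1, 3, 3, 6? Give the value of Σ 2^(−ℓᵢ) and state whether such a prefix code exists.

With common denominator 2^6 = 64: Σ 2^(−ℓᵢ) = 8/64 + 32/64 + 8/64 + 8/64 + 1/64 = 57/64 = 0.890625.
Kraft's inequality requires Σ ≤ 1; here Σ = 0.890625 ≤ 1, so such a prefix code exists.

0.890625; yes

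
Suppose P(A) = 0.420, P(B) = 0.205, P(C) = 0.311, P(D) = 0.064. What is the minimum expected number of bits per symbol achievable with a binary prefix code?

Repeatedly combine the two least-probable nodes; the expected code length is the sum of the merged weights.
merge 8/125 + 41/200 → 269/1000
merge 269/1000 + 311/1000 → 29/50
merge 21/50 + 29/50 → 1
L = 269/1000 + 29/50 + 1 = 1849/1000 = 1.849 bits/symbol.

1.849 bits/symbol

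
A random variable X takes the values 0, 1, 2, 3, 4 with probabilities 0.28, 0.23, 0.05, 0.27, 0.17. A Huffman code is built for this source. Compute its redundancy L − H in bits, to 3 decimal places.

0.057 bits

Entropy H = −Σ p log₂ p ≈ 2.1626 bits.
Huffman merges: 1/20+17/100→11/50; 11/50+23/100→9/20; 27/100+7/25→11/20; 9/20+11/20→1. L = 111/50 ≈ 2.2200.
L − H = 2.2200 − 2.1626 = 0.057 bits.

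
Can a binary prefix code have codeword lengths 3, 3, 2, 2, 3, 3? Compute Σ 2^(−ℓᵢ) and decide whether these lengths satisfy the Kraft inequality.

With common denominator 2^3 = 8: Σ 2^(−ℓᵢ) = 1/8 + 1/8 + 2/8 + 2/8 + 1/8 + 1/8 = 8/8 = 1.
Kraft's inequality requires Σ ≤ 1; here Σ = 1 ≤ 1, so such a prefix code exists.

1; yes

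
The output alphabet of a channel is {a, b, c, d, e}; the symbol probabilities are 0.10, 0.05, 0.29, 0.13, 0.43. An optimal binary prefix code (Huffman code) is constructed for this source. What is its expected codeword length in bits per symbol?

2 bits/symbol

Repeatedly combine the two least-probable nodes; the expected code length is the sum of the merged weights.
merge 1/20 + 1/10 → 3/20
merge 13/100 + 3/20 → 7/25
merge 7/25 + 29/100 → 57/100
merge 43/100 + 57/100 → 1
L = 3/20 + 7/25 + 57/100 + 1 = 2 bits/symbol.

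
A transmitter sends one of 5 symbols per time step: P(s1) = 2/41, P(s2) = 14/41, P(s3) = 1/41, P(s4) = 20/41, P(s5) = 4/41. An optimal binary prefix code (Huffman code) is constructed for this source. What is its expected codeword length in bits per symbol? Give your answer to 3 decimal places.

1.756 bits/symbol

Repeatedly combine the two least-probable nodes; the expected code length is the sum of the merged weights.
merge 1/41 + 2/41 → 3/41
merge 3/41 + 4/41 → 7/41
merge 7/41 + 14/41 → 21/41
merge 20/41 + 21/41 → 1
L = 3/41 + 7/41 + 21/41 + 1 = 72/41 ≈ 1.756 bits/symbol.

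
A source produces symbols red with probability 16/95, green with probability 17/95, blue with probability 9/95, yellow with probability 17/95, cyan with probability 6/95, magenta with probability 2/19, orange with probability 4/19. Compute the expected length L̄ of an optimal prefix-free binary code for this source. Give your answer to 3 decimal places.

2.768 bits/symbol

Repeatedly combine the two least-probable nodes; the expected code length is the sum of the merged weights.
merge 6/95 + 9/95 → 3/19
merge 2/19 + 3/19 → 5/19
merge 16/95 + 17/95 → 33/95
merge 17/95 + 4/19 → 37/95
merge 5/19 + 33/95 → 58/95
merge 37/95 + 58/95 → 1
L = 3/19 + 5/19 + 33/95 + 37/95 + 58/95 + 1 = 263/95 ≈ 2.768 bits/symbol.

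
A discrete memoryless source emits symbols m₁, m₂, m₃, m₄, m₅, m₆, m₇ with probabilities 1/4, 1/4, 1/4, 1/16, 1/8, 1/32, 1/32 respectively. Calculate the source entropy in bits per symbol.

Each probability is a power of 1/2, so log₂(1/p) is an integer.
H = Σ p·log₂(1/p) = 1/4·2 + 1/4·2 + 1/4·2 + 1/16·4 + 1/8·3 + 1/32·5 + 1/32·5 = 2.4375 bits.

2.4375 bits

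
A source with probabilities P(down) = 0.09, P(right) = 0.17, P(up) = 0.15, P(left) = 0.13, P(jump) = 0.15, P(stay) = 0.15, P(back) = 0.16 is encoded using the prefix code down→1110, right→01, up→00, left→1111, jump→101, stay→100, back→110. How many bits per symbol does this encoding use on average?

2.9 bits/symbol

L̄ = Σ pᵢ·ℓᵢ = 0.09·4 + 0.17·2 + 0.15·2 + 0.13·4 + 0.15·3 + 0.15·3 + 0.16·3 = 2.9 bits/symbol.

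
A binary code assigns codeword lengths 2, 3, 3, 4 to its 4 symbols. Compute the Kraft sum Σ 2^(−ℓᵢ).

With common denominator 2^4 = 16: Σ 2^(−ℓᵢ) = 4/16 + 2/16 + 2/16 + 1/16 = 9/16 = 0.5625.

0.5625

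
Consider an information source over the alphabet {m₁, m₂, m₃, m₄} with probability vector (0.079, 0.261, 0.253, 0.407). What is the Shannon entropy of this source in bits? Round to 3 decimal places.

H = −Σ pᵢ log₂ pᵢ.
−0.079·log₂(0.079) = 0.2893
−0.261·log₂(0.261) = 0.5058
−0.253·log₂(0.253) = 0.5016
−0.407·log₂(0.407) = 0.5278
Sum ≈ 1.8246 → 1.825 bits.

1.825 bits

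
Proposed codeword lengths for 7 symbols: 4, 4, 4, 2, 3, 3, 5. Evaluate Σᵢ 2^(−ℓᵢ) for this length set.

With common denominator 2^5 = 32: Σ 2^(−ℓᵢ) = 2/32 + 2/32 + 2/32 + 8/32 + 4/32 + 4/32 + 1/32 = 23/32 = 0.71875.

0.71875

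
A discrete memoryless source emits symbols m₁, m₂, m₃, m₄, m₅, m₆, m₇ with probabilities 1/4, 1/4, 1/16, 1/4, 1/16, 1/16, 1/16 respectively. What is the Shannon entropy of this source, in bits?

2.5 bits

Each probability is a power of 1/2, so log₂(1/p) is an integer.
H = Σ p·log₂(1/p) = 1/4·2 + 1/4·2 + 1/16·4 + 1/4·2 + 1/16·4 + 1/16·4 + 1/16·4 = 2.5 bits.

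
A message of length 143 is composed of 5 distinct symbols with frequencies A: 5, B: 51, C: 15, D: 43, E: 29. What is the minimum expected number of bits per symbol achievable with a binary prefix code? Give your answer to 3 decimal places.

Probabilities are the counts divided by 143.
Repeatedly combine the two least-probable nodes; the expected code length is the sum of the merged weights.
merge 5/143 + 15/143 → 20/143
merge 20/143 + 29/143 → 49/143
merge 43/143 + 49/143 → 92/143
merge 51/143 + 92/143 → 1
L = 20/143 + 49/143 + 92/143 + 1 = 304/143 ≈ 2.126 bits/symbol.

2.126 bits/symbol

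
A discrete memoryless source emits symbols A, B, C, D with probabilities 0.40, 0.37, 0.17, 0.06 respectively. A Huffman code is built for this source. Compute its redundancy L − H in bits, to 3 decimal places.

Entropy H = −Σ p log₂ p ≈ 1.7376 bits.
Huffman merges: 3/50+17/100→23/100; 23/100+37/100→3/5; 2/5+3/5→1. L = 183/100 ≈ 1.8300.
L − H = 1.8300 − 1.7376 = 0.092 bits.

0.092 bits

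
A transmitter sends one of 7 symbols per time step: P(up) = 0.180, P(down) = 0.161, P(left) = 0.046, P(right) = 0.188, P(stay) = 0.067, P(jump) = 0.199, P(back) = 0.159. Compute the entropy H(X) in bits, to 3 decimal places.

H = −Σ pᵢ log₂ pᵢ.
−0.180·log₂(0.180) = 0.4453
−0.161·log₂(0.161) = 0.4242
−0.046·log₂(0.046) = 0.2043
−0.188·log₂(0.188) = 0.4533
−0.067·log₂(0.067) = 0.2613
−0.199·log₂(0.199) = 0.4635
−0.159·log₂(0.159) = 0.4218
Sum ≈ 2.6738 → 2.674 bits.

2.674 bits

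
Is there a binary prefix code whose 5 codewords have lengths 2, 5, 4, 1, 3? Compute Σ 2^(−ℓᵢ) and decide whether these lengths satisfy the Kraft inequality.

0.96875; yes

With common denominator 2^5 = 32: Σ 2^(−ℓᵢ) = 8/32 + 1/32 + 2/32 + 16/32 + 4/32 = 31/32 = 0.96875.
Kraft's inequality requires Σ ≤ 1; here Σ = 0.96875 ≤ 1, so such a prefix code exists.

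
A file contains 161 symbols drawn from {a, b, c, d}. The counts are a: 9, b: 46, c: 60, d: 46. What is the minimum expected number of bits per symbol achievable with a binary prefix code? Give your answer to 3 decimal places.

1.969 bits/symbol

Probabilities are the counts divided by 161.
Repeatedly combine the two least-probable nodes; the expected code length is the sum of the merged weights.
merge 9/161 + 2/7 → 55/161
merge 2/7 + 55/161 → 101/161
merge 60/161 + 101/161 → 1
L = 55/161 + 101/161 + 1 = 317/161 ≈ 1.969 bits/symbol.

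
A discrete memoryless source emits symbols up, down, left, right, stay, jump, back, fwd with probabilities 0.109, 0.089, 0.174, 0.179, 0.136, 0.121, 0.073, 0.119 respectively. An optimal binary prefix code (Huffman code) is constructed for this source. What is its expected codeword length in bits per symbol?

2.983 bits/symbol

Repeatedly combine the two least-probable nodes; the expected code length is the sum of the merged weights.
merge 73/1000 + 89/1000 → 81/500
merge 109/1000 + 119/1000 → 57/250
merge 121/1000 + 17/125 → 257/1000
merge 81/500 + 87/500 → 42/125
merge 179/1000 + 57/250 → 407/1000
merge 257/1000 + 42/125 → 593/1000
merge 407/1000 + 593/1000 → 1
L = 81/500 + 57/250 + 257/1000 + 42/125 + 407/1000 + 593/1000 + 1 = 2983/1000 = 2.983 bits/symbol.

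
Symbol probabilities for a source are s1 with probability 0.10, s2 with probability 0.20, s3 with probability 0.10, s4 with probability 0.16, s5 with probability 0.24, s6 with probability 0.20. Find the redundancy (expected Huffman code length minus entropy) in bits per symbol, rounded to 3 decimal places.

Entropy H = −Σ p log₂ p ≈ 2.5103 bits.
Huffman merges: 1/10+1/10→1/5; 4/25+1/5→9/25; 1/5+1/5→2/5; 6/25+9/25→3/5; 2/5+3/5→1. L = 64/25 ≈ 2.5600.
L − H = 2.5600 − 2.5103 = 0.050 bits.

0.050 bits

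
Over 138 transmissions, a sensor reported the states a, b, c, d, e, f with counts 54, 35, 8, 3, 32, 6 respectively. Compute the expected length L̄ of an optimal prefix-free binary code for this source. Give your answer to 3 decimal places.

2.152 bits/symbol

Probabilities are the counts divided by 138.
Repeatedly combine the two least-probable nodes; the expected code length is the sum of the merged weights.
merge 1/46 + 1/23 → 3/46
merge 4/69 + 3/46 → 17/138
merge 17/138 + 16/69 → 49/138
merge 35/138 + 49/138 → 14/23
merge 9/23 + 14/23 → 1
L = 3/46 + 17/138 + 49/138 + 14/23 + 1 = 99/46 ≈ 2.152 bits/symbol.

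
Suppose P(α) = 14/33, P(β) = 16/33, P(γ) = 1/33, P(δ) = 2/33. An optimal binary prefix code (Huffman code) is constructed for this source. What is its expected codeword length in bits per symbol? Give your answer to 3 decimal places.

1.606 bits/symbol

Repeatedly combine the two least-probable nodes; the expected code length is the sum of the merged weights.
merge 1/33 + 2/33 → 1/11
merge 1/11 + 14/33 → 17/33
merge 16/33 + 17/33 → 1
L = 1/11 + 17/33 + 1 = 53/33 ≈ 1.606 bits/symbol.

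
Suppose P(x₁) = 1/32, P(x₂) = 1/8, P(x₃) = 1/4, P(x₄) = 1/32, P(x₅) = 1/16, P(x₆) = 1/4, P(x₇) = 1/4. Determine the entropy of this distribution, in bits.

Each probability is a power of 1/2, so log₂(1/p) is an integer.
H = Σ p·log₂(1/p) = 1/32·5 + 1/8·3 + 1/4·2 + 1/32·5 + 1/16·4 + 1/4·2 + 1/4·2 = 2.4375 bits.

2.4375 bits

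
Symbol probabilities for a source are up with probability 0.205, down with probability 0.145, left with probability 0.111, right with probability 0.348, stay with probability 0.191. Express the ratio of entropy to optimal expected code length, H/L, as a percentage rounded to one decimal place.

Entropy H = −Σ p log₂ p ≈ 2.2108 bits.
Huffman merges: 111/1000+29/200→32/125; 191/1000+41/200→99/250; 32/125+87/250→151/250; 99/250+151/250→1. L = 282/125 ≈ 2.2560.
Efficiency = H/L = 2.2108/2.2560 = 98.0%.

98.0%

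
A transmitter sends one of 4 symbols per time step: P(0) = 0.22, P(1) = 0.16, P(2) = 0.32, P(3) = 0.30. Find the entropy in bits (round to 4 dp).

H = −Σ pᵢ log₂ pᵢ.
−0.22·log₂(0.22) = 0.4806
−0.16·log₂(0.16) = 0.4230
−0.32·log₂(0.32) = 0.5260
−0.30·log₂(0.30) = 0.5211
Sum ≈ 1.9507 → 1.9507 bits.

1.9507 bits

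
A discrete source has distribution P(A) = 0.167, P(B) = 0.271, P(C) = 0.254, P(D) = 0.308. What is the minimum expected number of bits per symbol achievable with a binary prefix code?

2 bits/symbol

Repeatedly combine the two least-probable nodes; the expected code length is the sum of the merged weights.
merge 167/1000 + 127/500 → 421/1000
merge 271/1000 + 77/250 → 579/1000
merge 421/1000 + 579/1000 → 1
L = 421/1000 + 579/1000 + 1 = 2 bits/symbol.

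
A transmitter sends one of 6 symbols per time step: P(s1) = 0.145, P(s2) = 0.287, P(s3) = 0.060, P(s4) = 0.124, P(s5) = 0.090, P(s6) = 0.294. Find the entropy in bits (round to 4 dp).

H = −Σ pᵢ log₂ pᵢ.
−0.145·log₂(0.145) = 0.4040
−0.287·log₂(0.287) = 0.5169
−0.060·log₂(0.060) = 0.2435
−0.124·log₂(0.124) = 0.3734
−0.090·log₂(0.090) = 0.3127
−0.294·log₂(0.294) = 0.5192
Sum ≈ 2.3697 → 2.3697 bits.

2.3697 bits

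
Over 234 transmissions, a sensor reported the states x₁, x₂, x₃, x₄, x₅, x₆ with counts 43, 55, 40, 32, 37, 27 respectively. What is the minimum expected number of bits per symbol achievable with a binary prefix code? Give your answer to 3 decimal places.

Probabilities are the counts divided by 234.
Repeatedly combine the two least-probable nodes; the expected code length is the sum of the merged weights.
merge 3/26 + 16/117 → 59/234
merge 37/234 + 20/117 → 77/234
merge 43/234 + 55/234 → 49/117
merge 59/234 + 77/234 → 68/117
merge 49/117 + 68/117 → 1
L = 59/234 + 77/234 + 49/117 + 68/117 + 1 = 302/117 ≈ 2.581 bits/symbol.

2.581 bits/symbol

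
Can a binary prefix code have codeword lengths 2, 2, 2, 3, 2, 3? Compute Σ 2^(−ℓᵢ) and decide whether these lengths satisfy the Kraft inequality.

1.25; no

With common denominator 2^3 = 8: Σ 2^(−ℓᵢ) = 2/8 + 2/8 + 2/8 + 1/8 + 2/8 + 1/8 = 10/8 = 1.25.
Kraft's inequality requires Σ ≤ 1; here Σ = 1.25 > 1, so no such prefix code exists.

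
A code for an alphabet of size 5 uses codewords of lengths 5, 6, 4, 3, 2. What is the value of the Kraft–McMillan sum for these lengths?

With common denominator 2^6 = 64: Σ 2^(−ℓᵢ) = 2/64 + 1/64 + 4/64 + 8/64 + 16/64 = 31/64 = 0.484375.

0.484375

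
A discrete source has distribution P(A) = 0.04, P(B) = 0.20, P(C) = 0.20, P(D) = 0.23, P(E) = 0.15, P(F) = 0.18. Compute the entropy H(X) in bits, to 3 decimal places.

2.458 bits

H = −Σ pᵢ log₂ pᵢ.
−0.04·log₂(0.04) = 0.1858
−0.20·log₂(0.20) = 0.4644
−0.20·log₂(0.20) = 0.4644
−0.23·log₂(0.23) = 0.4877
−0.15·log₂(0.15) = 0.4105
−0.18·log₂(0.18) = 0.4453
Sum ≈ 2.4580 → 2.458 bits.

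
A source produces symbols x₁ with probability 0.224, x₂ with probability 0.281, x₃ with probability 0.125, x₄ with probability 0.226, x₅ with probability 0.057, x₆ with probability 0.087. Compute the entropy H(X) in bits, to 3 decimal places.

H = −Σ pᵢ log₂ pᵢ.
−0.224·log₂(0.224) = 0.4835
−0.281·log₂(0.281) = 0.5146
−0.125·log₂(0.125) = 0.3750
−0.226·log₂(0.226) = 0.4849
−0.057·log₂(0.057) = 0.2356
−0.087·log₂(0.087) = 0.3065
Sum ≈ 2.4001 → 2.400 bits.

2.400 bits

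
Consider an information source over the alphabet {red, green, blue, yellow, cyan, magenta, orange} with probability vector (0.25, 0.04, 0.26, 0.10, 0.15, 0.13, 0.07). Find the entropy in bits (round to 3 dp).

2.585 bits

H = −Σ pᵢ log₂ pᵢ.
−0.25·log₂(0.25) = 0.5000
−0.04·log₂(0.04) = 0.1858
−0.26·log₂(0.26) = 0.5053
−0.10·log₂(0.10) = 0.3322
−0.15·log₂(0.15) = 0.4105
−0.13·log₂(0.13) = 0.3826
−0.07·log₂(0.07) = 0.2686
Sum ≈ 2.5850 → 2.585 bits.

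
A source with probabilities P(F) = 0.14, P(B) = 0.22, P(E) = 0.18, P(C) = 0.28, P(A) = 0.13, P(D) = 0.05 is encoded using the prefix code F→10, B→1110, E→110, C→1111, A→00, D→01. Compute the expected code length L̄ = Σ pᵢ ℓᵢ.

3.18 bits/symbol

L̄ = Σ pᵢ·ℓᵢ = 0.14·2 + 0.22·4 + 0.18·3 + 0.28·4 + 0.13·2 + 0.05·2 = 3.18 bits/symbol.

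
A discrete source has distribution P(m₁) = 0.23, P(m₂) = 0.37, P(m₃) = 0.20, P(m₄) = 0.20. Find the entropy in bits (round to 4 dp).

H = −Σ pᵢ log₂ pᵢ.
−0.23·log₂(0.23) = 0.4877
−0.37·log₂(0.37) = 0.5307
−0.20·log₂(0.20) = 0.4644
−0.20·log₂(0.20) = 0.4644
Sum ≈ 1.9472 → 1.9472 bits.

1.9472 bits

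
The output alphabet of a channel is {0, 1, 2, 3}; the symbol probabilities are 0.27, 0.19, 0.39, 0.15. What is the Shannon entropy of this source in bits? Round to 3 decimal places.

H = −Σ pᵢ log₂ pᵢ.
−0.27·log₂(0.27) = 0.5100
−0.19·log₂(0.19) = 0.4552
−0.39·log₂(0.39) = 0.5298
−0.15·log₂(0.15) = 0.4105
Sum ≈ 1.9056 → 1.906 bits.

1.906 bits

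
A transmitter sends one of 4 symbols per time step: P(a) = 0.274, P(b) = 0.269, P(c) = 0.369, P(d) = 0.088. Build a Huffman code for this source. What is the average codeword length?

1.988 bits/symbol

Repeatedly combine the two least-probable nodes; the expected code length is the sum of the merged weights.
merge 11/125 + 269/1000 → 357/1000
merge 137/500 + 357/1000 → 631/1000
merge 369/1000 + 631/1000 → 1
L = 357/1000 + 631/1000 + 1 = 497/250 = 1.988 bits/symbol.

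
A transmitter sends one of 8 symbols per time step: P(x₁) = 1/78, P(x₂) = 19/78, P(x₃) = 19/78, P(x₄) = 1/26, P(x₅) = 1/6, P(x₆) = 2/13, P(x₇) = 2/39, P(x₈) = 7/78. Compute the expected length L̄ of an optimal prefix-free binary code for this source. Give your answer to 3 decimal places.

Repeatedly combine the two least-probable nodes; the expected code length is the sum of the merged weights.
merge 1/78 + 1/26 → 2/39
merge 2/39 + 2/39 → 4/39
merge 7/78 + 4/39 → 5/26
merge 2/13 + 1/6 → 25/78
merge 5/26 + 19/78 → 17/39
merge 19/78 + 25/78 → 22/39
merge 17/39 + 22/39 → 1
L = 2/39 + 4/39 + 5/26 + 25/78 + 17/39 + 22/39 + 1 = 8/3 ≈ 2.667 bits/symbol.

2.667 bits/symbol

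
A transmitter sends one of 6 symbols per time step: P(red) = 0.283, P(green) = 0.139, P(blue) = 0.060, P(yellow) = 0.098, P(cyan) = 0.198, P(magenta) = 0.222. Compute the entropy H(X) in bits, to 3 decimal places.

2.428 bits

H = −Σ pᵢ log₂ pᵢ.
−0.283·log₂(0.283) = 0.5154
−0.139·log₂(0.139) = 0.3957
−0.060·log₂(0.060) = 0.2435
−0.098·log₂(0.098) = 0.3284
−0.198·log₂(0.198) = 0.4626
−0.222·log₂(0.222) = 0.4820
Sum ≈ 2.4277 → 2.428 bits.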